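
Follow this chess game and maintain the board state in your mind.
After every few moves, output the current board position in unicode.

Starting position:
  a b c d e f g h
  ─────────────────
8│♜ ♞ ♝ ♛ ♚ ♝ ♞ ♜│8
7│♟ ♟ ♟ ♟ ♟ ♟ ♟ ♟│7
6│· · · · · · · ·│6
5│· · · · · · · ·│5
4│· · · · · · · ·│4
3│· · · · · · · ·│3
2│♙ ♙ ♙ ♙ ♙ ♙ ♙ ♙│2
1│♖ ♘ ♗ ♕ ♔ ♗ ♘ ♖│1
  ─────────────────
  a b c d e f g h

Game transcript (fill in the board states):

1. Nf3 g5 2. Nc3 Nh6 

  a b c d e f g h
  ─────────────────
8│♜ ♞ ♝ ♛ ♚ ♝ · ♜│8
7│♟ ♟ ♟ ♟ ♟ ♟ · ♟│7
6│· · · · · · · ♞│6
5│· · · · · · ♟ ·│5
4│· · · · · · · ·│4
3│· · ♘ · · ♘ · ·│3
2│♙ ♙ ♙ ♙ ♙ ♙ ♙ ♙│2
1│♖ · ♗ ♕ ♔ ♗ · ♖│1
  ─────────────────
  a b c d e f g h

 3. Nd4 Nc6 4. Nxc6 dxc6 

  a b c d e f g h
  ─────────────────
8│♜ · ♝ ♛ ♚ ♝ · ♜│8
7│♟ ♟ ♟ · ♟ ♟ · ♟│7
6│· · ♟ · · · · ♞│6
5│· · · · · · ♟ ·│5
4│· · · · · · · ·│4
3│· · ♘ · · · · ·│3
2│♙ ♙ ♙ ♙ ♙ ♙ ♙ ♙│2
1│♖ · ♗ ♕ ♔ ♗ · ♖│1
  ─────────────────
  a b c d e f g h

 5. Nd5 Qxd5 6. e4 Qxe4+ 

  a b c d e f g h
  ─────────────────
8│♜ · ♝ · ♚ ♝ · ♜│8
7│♟ ♟ ♟ · ♟ ♟ · ♟│7
6│· · ♟ · · · · ♞│6
5│· · · · · · ♟ ·│5
4│· · · · ♛ · · ·│4
3│· · · · · · · ·│3
2│♙ ♙ ♙ ♙ · ♙ ♙ ♙│2
1│♖ · ♗ ♕ ♔ ♗ · ♖│1
  ─────────────────
  a b c d e f g h

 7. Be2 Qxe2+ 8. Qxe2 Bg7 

  a b c d e f g h
  ─────────────────
8│♜ · ♝ · ♚ · · ♜│8
7│♟ ♟ ♟ · ♟ ♟ ♝ ♟│7
6│· · ♟ · · · · ♞│6
5│· · · · · · ♟ ·│5
4│· · · · · · · ·│4
3│· · · · · · · ·│3
2│♙ ♙ ♙ ♙ ♕ ♙ ♙ ♙│2
1│♖ · ♗ · ♔ · · ♖│1
  ─────────────────
  a b c d e f g h

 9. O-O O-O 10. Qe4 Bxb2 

  a b c d e f g h
  ─────────────────
8│♜ · ♝ · · ♜ ♚ ·│8
7│♟ ♟ ♟ · ♟ ♟ · ♟│7
6│· · ♟ · · · · ♞│6
5│· · · · · · ♟ ·│5
4│· · · · ♕ · · ·│4
3│· · · · · · · ·│3
2│♙ ♝ ♙ ♙ · ♙ ♙ ♙│2
1│♖ · ♗ · · ♖ ♔ ·│1
  ─────────────────
  a b c d e f g h



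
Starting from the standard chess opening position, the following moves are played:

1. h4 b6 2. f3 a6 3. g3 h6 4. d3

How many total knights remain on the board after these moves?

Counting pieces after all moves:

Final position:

  a b c d e f g h
  ─────────────────
8│♜ ♞ ♝ ♛ ♚ ♝ ♞ ♜│8
7│· · ♟ ♟ ♟ ♟ ♟ ·│7
6│♟ ♟ · · · · · ♟│6
5│· · · · · · · ·│5
4│· · · · · · · ♙│4
3│· · · ♙ · ♙ ♙ ·│3
2│♙ ♙ ♙ · ♙ · · ·│2
1│♖ ♘ ♗ ♕ ♔ ♗ ♘ ♖│1
  ─────────────────
  a b c d e f g h


4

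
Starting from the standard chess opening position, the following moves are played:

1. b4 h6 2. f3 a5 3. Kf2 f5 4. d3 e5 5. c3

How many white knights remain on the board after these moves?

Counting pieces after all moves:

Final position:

  a b c d e f g h
  ─────────────────
8│♜ ♞ ♝ ♛ ♚ ♝ ♞ ♜│8
7│· ♟ ♟ ♟ · · ♟ ·│7
6│· · · · · · · ♟│6
5│♟ · · · ♟ ♟ · ·│5
4│· ♙ · · · · · ·│4
3│· · ♙ ♙ · ♙ · ·│3
2│♙ · · · ♙ ♔ ♙ ♙│2
1│♖ ♘ ♗ ♕ · ♗ ♘ ♖│1
  ─────────────────
  a b c d e f g h


2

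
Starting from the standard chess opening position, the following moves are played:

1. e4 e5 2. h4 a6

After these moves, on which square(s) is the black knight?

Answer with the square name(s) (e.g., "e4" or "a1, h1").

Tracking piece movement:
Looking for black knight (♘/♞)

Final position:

  a b c d e f g h
  ─────────────────
8│♜ ♞ ♝ ♛ ♚ ♝ ♞ ♜│8
7│· ♟ ♟ ♟ · ♟ ♟ ♟│7
6│♟ · · · · · · ·│6
5│· · · · ♟ · · ·│5
4│· · · · ♙ · · ♙│4
3│· · · · · · · ·│3
2│♙ ♙ ♙ ♙ · ♙ ♙ ·│2
1│♖ ♘ ♗ ♕ ♔ ♗ ♘ ♖│1
  ─────────────────
  a b c d e f g h


b8, g8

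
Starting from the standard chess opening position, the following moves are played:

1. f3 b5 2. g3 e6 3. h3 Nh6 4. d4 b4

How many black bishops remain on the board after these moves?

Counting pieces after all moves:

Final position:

  a b c d e f g h
  ─────────────────
8│♜ ♞ ♝ ♛ ♚ ♝ · ♜│8
7│♟ · ♟ ♟ · ♟ ♟ ♟│7
6│· · · · ♟ · · ♞│6
5│· · · · · · · ·│5
4│· ♟ · ♙ · · · ·│4
3│· · · · · ♙ ♙ ♙│3
2│♙ ♙ ♙ · ♙ · · ·│2
1│♖ ♘ ♗ ♕ ♔ ♗ ♘ ♖│1
  ─────────────────
  a b c d e f g h


2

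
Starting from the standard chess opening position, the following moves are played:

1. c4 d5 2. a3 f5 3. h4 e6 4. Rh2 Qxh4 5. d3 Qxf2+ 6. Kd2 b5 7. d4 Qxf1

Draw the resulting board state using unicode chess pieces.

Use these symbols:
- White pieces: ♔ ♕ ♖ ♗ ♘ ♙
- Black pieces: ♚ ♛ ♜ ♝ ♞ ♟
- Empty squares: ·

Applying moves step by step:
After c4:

♜ ♞ ♝ ♛ ♚ ♝ ♞ ♜
♟ ♟ ♟ ♟ ♟ ♟ ♟ ♟
· · · · · · · ·
· · · · · · · ·
· · ♙ · · · · ·
· · · · · · · ·
♙ ♙ · ♙ ♙ ♙ ♙ ♙
♖ ♘ ♗ ♕ ♔ ♗ ♘ ♖


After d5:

♜ ♞ ♝ ♛ ♚ ♝ ♞ ♜
♟ ♟ ♟ · ♟ ♟ ♟ ♟
· · · · · · · ·
· · · ♟ · · · ·
· · ♙ · · · · ·
· · · · · · · ·
♙ ♙ · ♙ ♙ ♙ ♙ ♙
♖ ♘ ♗ ♕ ♔ ♗ ♘ ♖


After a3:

♜ ♞ ♝ ♛ ♚ ♝ ♞ ♜
♟ ♟ ♟ · ♟ ♟ ♟ ♟
· · · · · · · ·
· · · ♟ · · · ·
· · ♙ · · · · ·
♙ · · · · · · ·
· ♙ · ♙ ♙ ♙ ♙ ♙
♖ ♘ ♗ ♕ ♔ ♗ ♘ ♖


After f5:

♜ ♞ ♝ ♛ ♚ ♝ ♞ ♜
♟ ♟ ♟ · ♟ · ♟ ♟
· · · · · · · ·
· · · ♟ · ♟ · ·
· · ♙ · · · · ·
♙ · · · · · · ·
· ♙ · ♙ ♙ ♙ ♙ ♙
♖ ♘ ♗ ♕ ♔ ♗ ♘ ♖


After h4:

♜ ♞ ♝ ♛ ♚ ♝ ♞ ♜
♟ ♟ ♟ · ♟ · ♟ ♟
· · · · · · · ·
· · · ♟ · ♟ · ·
· · ♙ · · · · ♙
♙ · · · · · · ·
· ♙ · ♙ ♙ ♙ ♙ ·
♖ ♘ ♗ ♕ ♔ ♗ ♘ ♖


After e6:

♜ ♞ ♝ ♛ ♚ ♝ ♞ ♜
♟ ♟ ♟ · · · ♟ ♟
· · · · ♟ · · ·
· · · ♟ · ♟ · ·
· · ♙ · · · · ♙
♙ · · · · · · ·
· ♙ · ♙ ♙ ♙ ♙ ·
♖ ♘ ♗ ♕ ♔ ♗ ♘ ♖


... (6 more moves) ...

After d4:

♜ ♞ ♝ · ♚ ♝ ♞ ♜
♟ · ♟ · · · ♟ ♟
· · · · ♟ · · ·
· ♟ · ♟ · ♟ · ·
· · ♙ ♙ · · · ·
♙ · · · · · · ·
· ♙ · ♔ ♙ ♛ ♙ ♖
♖ ♘ ♗ ♕ · ♗ ♘ ·


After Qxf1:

♜ ♞ ♝ · ♚ ♝ ♞ ♜
♟ · ♟ · · · ♟ ♟
· · · · ♟ · · ·
· ♟ · ♟ · ♟ · ·
· · ♙ ♙ · · · ·
♙ · · · · · · ·
· ♙ · ♔ ♙ · ♙ ♖
♖ ♘ ♗ ♕ · ♛ ♘ ·



  a b c d e f g h
  ─────────────────
8│♜ ♞ ♝ · ♚ ♝ ♞ ♜│8
7│♟ · ♟ · · · ♟ ♟│7
6│· · · · ♟ · · ·│6
5│· ♟ · ♟ · ♟ · ·│5
4│· · ♙ ♙ · · · ·│4
3│♙ · · · · · · ·│3
2│· ♙ · ♔ ♙ · ♙ ♖│2
1│♖ ♘ ♗ ♕ · ♛ ♘ ·│1
  ─────────────────
  a b c d e f g h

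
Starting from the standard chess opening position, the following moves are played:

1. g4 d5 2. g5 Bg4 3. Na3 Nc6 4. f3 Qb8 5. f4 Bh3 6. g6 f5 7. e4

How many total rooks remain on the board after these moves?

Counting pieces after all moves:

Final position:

  a b c d e f g h
  ─────────────────
8│♜ ♛ · · ♚ ♝ ♞ ♜│8
7│♟ ♟ ♟ · ♟ · ♟ ♟│7
6│· · ♞ · · · ♙ ·│6
5│· · · ♟ · ♟ · ·│5
4│· · · · ♙ ♙ · ·│4
3│♘ · · · · · · ♝│3
2│♙ ♙ ♙ ♙ · · · ♙│2
1│♖ · ♗ ♕ ♔ ♗ ♘ ♖│1
  ─────────────────
  a b c d e f g h


4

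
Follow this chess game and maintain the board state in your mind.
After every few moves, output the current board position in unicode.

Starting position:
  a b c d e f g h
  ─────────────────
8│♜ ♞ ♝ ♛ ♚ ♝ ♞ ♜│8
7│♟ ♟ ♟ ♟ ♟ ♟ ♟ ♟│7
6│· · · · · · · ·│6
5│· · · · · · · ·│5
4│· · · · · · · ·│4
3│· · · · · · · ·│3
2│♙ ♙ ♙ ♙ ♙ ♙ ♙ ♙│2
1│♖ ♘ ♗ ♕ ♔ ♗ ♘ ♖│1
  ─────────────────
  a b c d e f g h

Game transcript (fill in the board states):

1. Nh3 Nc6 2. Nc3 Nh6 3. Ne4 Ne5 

  a b c d e f g h
  ─────────────────
8│♜ · ♝ ♛ ♚ ♝ · ♜│8
7│♟ ♟ ♟ ♟ ♟ ♟ ♟ ♟│7
6│· · · · · · · ♞│6
5│· · · · ♞ · · ·│5
4│· · · · ♘ · · ·│4
3│· · · · · · · ♘│3
2│♙ ♙ ♙ ♙ ♙ ♙ ♙ ♙│2
1│♖ · ♗ ♕ ♔ ♗ · ♖│1
  ─────────────────
  a b c d e f g h

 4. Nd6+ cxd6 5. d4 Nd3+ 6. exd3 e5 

  a b c d e f g h
  ─────────────────
8│♜ · ♝ ♛ ♚ ♝ · ♜│8
7│♟ ♟ · ♟ · ♟ ♟ ♟│7
6│· · · ♟ · · · ♞│6
5│· · · · ♟ · · ·│5
4│· · · ♙ · · · ·│4
3│· · · ♙ · · · ♘│3
2│♙ ♙ ♙ · · ♙ ♙ ♙│2
1│♖ · ♗ ♕ ♔ ♗ · ♖│1
  ─────────────────
  a b c d e f g h

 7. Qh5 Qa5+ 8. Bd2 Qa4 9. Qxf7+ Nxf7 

  a b c d e f g h
  ─────────────────
8│♜ · ♝ · ♚ ♝ · ♜│8
7│♟ ♟ · ♟ · ♞ ♟ ♟│7
6│· · · ♟ · · · ·│6
5│· · · · ♟ · · ·│5
4│♛ · · ♙ · · · ·│4
3│· · · ♙ · · · ♘│3
2│♙ ♙ ♙ ♗ · ♙ ♙ ♙│2
1│♖ · · · ♔ ♗ · ♖│1
  ─────────────────
  a b c d e f g h

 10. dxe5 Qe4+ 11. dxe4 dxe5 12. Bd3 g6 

  a b c d e f g h
  ─────────────────
8│♜ · ♝ · ♚ ♝ · ♜│8
7│♟ ♟ · ♟ · ♞ · ♟│7
6│· · · · · · ♟ ·│6
5│· · · · ♟ · · ·│5
4│· · · · ♙ · · ·│4
3│· · · ♗ · · · ♘│3
2│♙ ♙ ♙ ♗ · ♙ ♙ ♙│2
1│♖ · · · ♔ · · ♖│1
  ─────────────────
  a b c d e f g h

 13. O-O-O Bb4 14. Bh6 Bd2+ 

  a b c d e f g h
  ─────────────────
8│♜ · ♝ · ♚ · · ♜│8
7│♟ ♟ · ♟ · ♞ · ♟│7
6│· · · · · · ♟ ♗│6
5│· · · · ♟ · · ·│5
4│· · · · ♙ · · ·│4
3│· · · ♗ · · · ♘│3
2│♙ ♙ ♙ ♝ · ♙ ♙ ♙│2
1│· · ♔ ♖ · · · ♖│1
  ─────────────────
  a b c d e f g h


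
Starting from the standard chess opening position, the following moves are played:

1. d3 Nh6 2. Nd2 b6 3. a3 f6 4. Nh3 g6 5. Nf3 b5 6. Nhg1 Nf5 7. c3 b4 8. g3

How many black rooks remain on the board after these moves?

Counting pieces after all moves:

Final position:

  a b c d e f g h
  ─────────────────
8│♜ ♞ ♝ ♛ ♚ ♝ · ♜│8
7│♟ · ♟ ♟ ♟ · · ♟│7
6│· · · · · ♟ ♟ ·│6
5│· · · · · ♞ · ·│5
4│· ♟ · · · · · ·│4
3│♙ · ♙ ♙ · ♘ ♙ ·│3
2│· ♙ · · ♙ ♙ · ♙│2
1│♖ · ♗ ♕ ♔ ♗ ♘ ♖│1
  ─────────────────
  a b c d e f g h


2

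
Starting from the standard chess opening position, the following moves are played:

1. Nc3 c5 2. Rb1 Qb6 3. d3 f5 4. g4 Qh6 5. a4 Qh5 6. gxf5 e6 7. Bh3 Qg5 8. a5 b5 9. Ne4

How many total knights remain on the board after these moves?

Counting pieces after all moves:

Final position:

  a b c d e f g h
  ─────────────────
8│♜ ♞ ♝ · ♚ ♝ ♞ ♜│8
7│♟ · · ♟ · · ♟ ♟│7
6│· · · · ♟ · · ·│6
5│♙ ♟ ♟ · · ♙ ♛ ·│5
4│· · · · ♘ · · ·│4
3│· · · ♙ · · · ♗│3
2│· ♙ ♙ · ♙ ♙ · ♙│2
1│· ♖ ♗ ♕ ♔ · ♘ ♖│1
  ─────────────────
  a b c d e f g h


4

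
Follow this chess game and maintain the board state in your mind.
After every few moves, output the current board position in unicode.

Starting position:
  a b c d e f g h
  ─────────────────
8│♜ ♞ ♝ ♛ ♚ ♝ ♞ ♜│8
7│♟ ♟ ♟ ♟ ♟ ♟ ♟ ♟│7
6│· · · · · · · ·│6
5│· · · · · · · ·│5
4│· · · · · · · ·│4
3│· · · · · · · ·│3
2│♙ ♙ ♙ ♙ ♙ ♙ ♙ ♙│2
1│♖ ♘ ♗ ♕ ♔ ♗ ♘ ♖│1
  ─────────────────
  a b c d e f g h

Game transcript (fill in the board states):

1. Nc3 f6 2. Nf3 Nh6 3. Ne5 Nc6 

  a b c d e f g h
  ─────────────────
8│♜ · ♝ ♛ ♚ ♝ · ♜│8
7│♟ ♟ ♟ ♟ ♟ · ♟ ♟│7
6│· · ♞ · · ♟ · ♞│6
5│· · · · ♘ · · ·│5
4│· · · · · · · ·│4
3│· · ♘ · · · · ·│3
2│♙ ♙ ♙ ♙ ♙ ♙ ♙ ♙│2
1│♖ · ♗ ♕ ♔ ♗ · ♖│1
  ─────────────────
  a b c d e f g h

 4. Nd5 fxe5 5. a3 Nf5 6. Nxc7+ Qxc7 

  a b c d e f g h
  ─────────────────
8│♜ · ♝ · ♚ ♝ · ♜│8
7│♟ ♟ ♛ ♟ ♟ · ♟ ♟│7
6│· · ♞ · · · · ·│6
5│· · · · ♟ ♞ · ·│5
4│· · · · · · · ·│4
3│♙ · · · · · · ·│3
2│· ♙ ♙ ♙ ♙ ♙ ♙ ♙│2
1│♖ · ♗ ♕ ♔ ♗ · ♖│1
  ─────────────────
  a b c d e f g h

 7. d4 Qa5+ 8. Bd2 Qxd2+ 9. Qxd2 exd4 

  a b c d e f g h
  ─────────────────
8│♜ · ♝ · ♚ ♝ · ♜│8
7│♟ ♟ · ♟ ♟ · ♟ ♟│7
6│· · ♞ · · · · ·│6
5│· · · · · ♞ · ·│5
4│· · · ♟ · · · ·│4
3│♙ · · · · · · ·│3
2│· ♙ ♙ ♕ ♙ ♙ ♙ ♙│2
1│♖ · · · ♔ ♗ · ♖│1
  ─────────────────
  a b c d e f g h

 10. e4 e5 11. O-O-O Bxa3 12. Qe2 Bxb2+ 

  a b c d e f g h
  ─────────────────
8│♜ · ♝ · ♚ · · ♜│8
7│♟ ♟ · ♟ · · ♟ ♟│7
6│· · ♞ · · · · ·│6
5│· · · · ♟ ♞ · ·│5
4│· · · ♟ ♙ · · ·│4
3│· · · · · · · ·│3
2│· ♝ ♙ · ♕ ♙ ♙ ♙│2
1│· · ♔ ♖ · ♗ · ♖│1
  ─────────────────
  a b c d e f g h

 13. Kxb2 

  a b c d e f g h
  ─────────────────
8│♜ · ♝ · ♚ · · ♜│8
7│♟ ♟ · ♟ · · ♟ ♟│7
6│· · ♞ · · · · ·│6
5│· · · · ♟ ♞ · ·│5
4│· · · ♟ ♙ · · ·│4
3│· · · · · · · ·│3
2│· ♔ ♙ · ♕ ♙ ♙ ♙│2
1│· · · ♖ · ♗ · ♖│1
  ─────────────────
  a b c d e f g h


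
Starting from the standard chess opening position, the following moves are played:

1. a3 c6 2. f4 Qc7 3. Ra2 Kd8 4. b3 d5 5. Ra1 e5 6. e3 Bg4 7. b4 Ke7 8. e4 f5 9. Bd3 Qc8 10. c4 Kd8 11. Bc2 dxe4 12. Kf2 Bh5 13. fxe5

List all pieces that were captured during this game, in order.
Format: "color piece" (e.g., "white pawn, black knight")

Tracking captures:
  dxe4: captured white pawn
  fxe5: captured black pawn

white pawn, black pawn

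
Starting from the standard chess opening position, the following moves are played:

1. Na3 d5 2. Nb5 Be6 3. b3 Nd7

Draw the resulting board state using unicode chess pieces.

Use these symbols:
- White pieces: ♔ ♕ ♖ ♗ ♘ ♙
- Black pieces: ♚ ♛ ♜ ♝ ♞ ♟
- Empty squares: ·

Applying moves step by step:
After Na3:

♜ ♞ ♝ ♛ ♚ ♝ ♞ ♜
♟ ♟ ♟ ♟ ♟ ♟ ♟ ♟
· · · · · · · ·
· · · · · · · ·
· · · · · · · ·
♘ · · · · · · ·
♙ ♙ ♙ ♙ ♙ ♙ ♙ ♙
♖ · ♗ ♕ ♔ ♗ ♘ ♖


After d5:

♜ ♞ ♝ ♛ ♚ ♝ ♞ ♜
♟ ♟ ♟ · ♟ ♟ ♟ ♟
· · · · · · · ·
· · · ♟ · · · ·
· · · · · · · ·
♘ · · · · · · ·
♙ ♙ ♙ ♙ ♙ ♙ ♙ ♙
♖ · ♗ ♕ ♔ ♗ ♘ ♖


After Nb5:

♜ ♞ ♝ ♛ ♚ ♝ ♞ ♜
♟ ♟ ♟ · ♟ ♟ ♟ ♟
· · · · · · · ·
· ♘ · ♟ · · · ·
· · · · · · · ·
· · · · · · · ·
♙ ♙ ♙ ♙ ♙ ♙ ♙ ♙
♖ · ♗ ♕ ♔ ♗ ♘ ♖


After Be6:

♜ ♞ · ♛ ♚ ♝ ♞ ♜
♟ ♟ ♟ · ♟ ♟ ♟ ♟
· · · · ♝ · · ·
· ♘ · ♟ · · · ·
· · · · · · · ·
· · · · · · · ·
♙ ♙ ♙ ♙ ♙ ♙ ♙ ♙
♖ · ♗ ♕ ♔ ♗ ♘ ♖


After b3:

♜ ♞ · ♛ ♚ ♝ ♞ ♜
♟ ♟ ♟ · ♟ ♟ ♟ ♟
· · · · ♝ · · ·
· ♘ · ♟ · · · ·
· · · · · · · ·
· ♙ · · · · · ·
♙ · ♙ ♙ ♙ ♙ ♙ ♙
♖ · ♗ ♕ ♔ ♗ ♘ ♖


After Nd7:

♜ · · ♛ ♚ ♝ ♞ ♜
♟ ♟ ♟ ♞ ♟ ♟ ♟ ♟
· · · · ♝ · · ·
· ♘ · ♟ · · · ·
· · · · · · · ·
· ♙ · · · · · ·
♙ · ♙ ♙ ♙ ♙ ♙ ♙
♖ · ♗ ♕ ♔ ♗ ♘ ♖



  a b c d e f g h
  ─────────────────
8│♜ · · ♛ ♚ ♝ ♞ ♜│8
7│♟ ♟ ♟ ♞ ♟ ♟ ♟ ♟│7
6│· · · · ♝ · · ·│6
5│· ♘ · ♟ · · · ·│5
4│· · · · · · · ·│4
3│· ♙ · · · · · ·│3
2│♙ · ♙ ♙ ♙ ♙ ♙ ♙│2
1│♖ · ♗ ♕ ♔ ♗ ♘ ♖│1
  ─────────────────
  a b c d e f g h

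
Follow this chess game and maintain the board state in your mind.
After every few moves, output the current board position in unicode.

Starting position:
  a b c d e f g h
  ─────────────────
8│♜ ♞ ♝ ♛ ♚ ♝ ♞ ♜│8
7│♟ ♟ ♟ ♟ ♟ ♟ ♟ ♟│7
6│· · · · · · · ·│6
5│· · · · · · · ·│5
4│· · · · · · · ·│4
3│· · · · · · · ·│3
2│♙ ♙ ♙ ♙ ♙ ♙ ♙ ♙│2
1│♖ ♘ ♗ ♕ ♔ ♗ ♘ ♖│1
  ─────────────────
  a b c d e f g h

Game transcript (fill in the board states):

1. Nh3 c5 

  a b c d e f g h
  ─────────────────
8│♜ ♞ ♝ ♛ ♚ ♝ ♞ ♜│8
7│♟ ♟ · ♟ ♟ ♟ ♟ ♟│7
6│· · · · · · · ·│6
5│· · ♟ · · · · ·│5
4│· · · · · · · ·│4
3│· · · · · · · ♘│3
2│♙ ♙ ♙ ♙ ♙ ♙ ♙ ♙│2
1│♖ ♘ ♗ ♕ ♔ ♗ · ♖│1
  ─────────────────
  a b c d e f g h

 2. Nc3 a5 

  a b c d e f g h
  ─────────────────
8│♜ ♞ ♝ ♛ ♚ ♝ ♞ ♜│8
7│· ♟ · ♟ ♟ ♟ ♟ ♟│7
6│· · · · · · · ·│6
5│♟ · ♟ · · · · ·│5
4│· · · · · · · ·│4
3│· · ♘ · · · · ♘│3
2│♙ ♙ ♙ ♙ ♙ ♙ ♙ ♙│2
1│♖ · ♗ ♕ ♔ ♗ · ♖│1
  ─────────────────
  a b c d e f g h

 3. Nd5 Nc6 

  a b c d e f g h
  ─────────────────
8│♜ · ♝ ♛ ♚ ♝ ♞ ♜│8
7│· ♟ · ♟ ♟ ♟ ♟ ♟│7
6│· · ♞ · · · · ·│6
5│♟ · ♟ ♘ · · · ·│5
4│· · · · · · · ·│4
3│· · · · · · · ♘│3
2│♙ ♙ ♙ ♙ ♙ ♙ ♙ ♙│2
1│♖ · ♗ ♕ ♔ ♗ · ♖│1
  ─────────────────
  a b c d e f g h



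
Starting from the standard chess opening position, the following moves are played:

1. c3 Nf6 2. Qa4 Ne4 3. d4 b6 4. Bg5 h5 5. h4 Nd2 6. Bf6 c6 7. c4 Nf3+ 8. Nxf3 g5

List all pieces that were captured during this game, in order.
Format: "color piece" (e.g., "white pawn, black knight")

Tracking captures:
  Nxf3: captured black knight

black knight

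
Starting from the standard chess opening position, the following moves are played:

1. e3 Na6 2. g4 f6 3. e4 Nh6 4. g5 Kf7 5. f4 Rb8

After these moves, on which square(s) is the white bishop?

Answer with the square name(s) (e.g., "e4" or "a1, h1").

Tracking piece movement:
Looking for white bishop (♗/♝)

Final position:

  a b c d e f g h
  ─────────────────
8│· ♜ ♝ ♛ · ♝ · ♜│8
7│♟ ♟ ♟ ♟ ♟ ♚ ♟ ♟│7
6│♞ · · · · ♟ · ♞│6
5│· · · · · · ♙ ·│5
4│· · · · ♙ ♙ · ·│4
3│· · · · · · · ·│3
2│♙ ♙ ♙ ♙ · · · ♙│2
1│♖ ♘ ♗ ♕ ♔ ♗ ♘ ♖│1
  ─────────────────
  a b c d e f g h


c1, f1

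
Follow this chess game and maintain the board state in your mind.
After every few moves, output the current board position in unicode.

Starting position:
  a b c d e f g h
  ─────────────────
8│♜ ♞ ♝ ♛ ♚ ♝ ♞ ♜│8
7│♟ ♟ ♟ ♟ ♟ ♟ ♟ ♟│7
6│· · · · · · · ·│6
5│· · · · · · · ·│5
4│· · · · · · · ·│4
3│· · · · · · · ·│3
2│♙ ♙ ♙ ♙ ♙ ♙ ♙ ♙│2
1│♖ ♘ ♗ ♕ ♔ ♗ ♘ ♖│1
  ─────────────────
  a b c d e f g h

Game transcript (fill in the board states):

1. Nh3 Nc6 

  a b c d e f g h
  ─────────────────
8│♜ · ♝ ♛ ♚ ♝ ♞ ♜│8
7│♟ ♟ ♟ ♟ ♟ ♟ ♟ ♟│7
6│· · ♞ · · · · ·│6
5│· · · · · · · ·│5
4│· · · · · · · ·│4
3│· · · · · · · ♘│3
2│♙ ♙ ♙ ♙ ♙ ♙ ♙ ♙│2
1│♖ ♘ ♗ ♕ ♔ ♗ · ♖│1
  ─────────────────
  a b c d e f g h

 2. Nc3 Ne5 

  a b c d e f g h
  ─────────────────
8│♜ · ♝ ♛ ♚ ♝ ♞ ♜│8
7│♟ ♟ ♟ ♟ ♟ ♟ ♟ ♟│7
6│· · · · · · · ·│6
5│· · · · ♞ · · ·│5
4│· · · · · · · ·│4
3│· · ♘ · · · · ♘│3
2│♙ ♙ ♙ ♙ ♙ ♙ ♙ ♙│2
1│♖ · ♗ ♕ ♔ ♗ · ♖│1
  ─────────────────
  a b c d e f g h

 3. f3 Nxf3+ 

  a b c d e f g h
  ─────────────────
8│♜ · ♝ ♛ ♚ ♝ ♞ ♜│8
7│♟ ♟ ♟ ♟ ♟ ♟ ♟ ♟│7
6│· · · · · · · ·│6
5│· · · · · · · ·│5
4│· · · · · · · ·│4
3│· · ♘ · · ♞ · ♘│3
2│♙ ♙ ♙ ♙ ♙ · ♙ ♙│2
1│♖ · ♗ ♕ ♔ ♗ · ♖│1
  ─────────────────
  a b c d e f g h

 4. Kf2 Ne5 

  a b c d e f g h
  ─────────────────
8│♜ · ♝ ♛ ♚ ♝ ♞ ♜│8
7│♟ ♟ ♟ ♟ ♟ ♟ ♟ ♟│7
6│· · · · · · · ·│6
5│· · · · ♞ · · ·│5
4│· · · · · · · ·│4
3│· · ♘ · · · · ♘│3
2│♙ ♙ ♙ ♙ ♙ ♔ ♙ ♙│2
1│♖ · ♗ ♕ · ♗ · ♖│1
  ─────────────────
  a b c d e f g h

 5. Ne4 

  a b c d e f g h
  ─────────────────
8│♜ · ♝ ♛ ♚ ♝ ♞ ♜│8
7│♟ ♟ ♟ ♟ ♟ ♟ ♟ ♟│7
6│· · · · · · · ·│6
5│· · · · ♞ · · ·│5
4│· · · · ♘ · · ·│4
3│· · · · · · · ♘│3
2│♙ ♙ ♙ ♙ ♙ ♔ ♙ ♙│2
1│♖ · ♗ ♕ · ♗ · ♖│1
  ─────────────────
  a b c d e f g h


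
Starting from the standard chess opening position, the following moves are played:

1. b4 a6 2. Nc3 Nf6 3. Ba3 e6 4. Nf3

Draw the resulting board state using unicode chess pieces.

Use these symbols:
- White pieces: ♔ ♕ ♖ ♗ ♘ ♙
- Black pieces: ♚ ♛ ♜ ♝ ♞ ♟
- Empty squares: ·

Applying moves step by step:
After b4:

♜ ♞ ♝ ♛ ♚ ♝ ♞ ♜
♟ ♟ ♟ ♟ ♟ ♟ ♟ ♟
· · · · · · · ·
· · · · · · · ·
· ♙ · · · · · ·
· · · · · · · ·
♙ · ♙ ♙ ♙ ♙ ♙ ♙
♖ ♘ ♗ ♕ ♔ ♗ ♘ ♖


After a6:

♜ ♞ ♝ ♛ ♚ ♝ ♞ ♜
· ♟ ♟ ♟ ♟ ♟ ♟ ♟
♟ · · · · · · ·
· · · · · · · ·
· ♙ · · · · · ·
· · · · · · · ·
♙ · ♙ ♙ ♙ ♙ ♙ ♙
♖ ♘ ♗ ♕ ♔ ♗ ♘ ♖


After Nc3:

♜ ♞ ♝ ♛ ♚ ♝ ♞ ♜
· ♟ ♟ ♟ ♟ ♟ ♟ ♟
♟ · · · · · · ·
· · · · · · · ·
· ♙ · · · · · ·
· · ♘ · · · · ·
♙ · ♙ ♙ ♙ ♙ ♙ ♙
♖ · ♗ ♕ ♔ ♗ ♘ ♖


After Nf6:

♜ ♞ ♝ ♛ ♚ ♝ · ♜
· ♟ ♟ ♟ ♟ ♟ ♟ ♟
♟ · · · · ♞ · ·
· · · · · · · ·
· ♙ · · · · · ·
· · ♘ · · · · ·
♙ · ♙ ♙ ♙ ♙ ♙ ♙
♖ · ♗ ♕ ♔ ♗ ♘ ♖


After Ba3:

♜ ♞ ♝ ♛ ♚ ♝ · ♜
· ♟ ♟ ♟ ♟ ♟ ♟ ♟
♟ · · · · ♞ · ·
· · · · · · · ·
· ♙ · · · · · ·
♗ · ♘ · · · · ·
♙ · ♙ ♙ ♙ ♙ ♙ ♙
♖ · · ♕ ♔ ♗ ♘ ♖


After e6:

♜ ♞ ♝ ♛ ♚ ♝ · ♜
· ♟ ♟ ♟ · ♟ ♟ ♟
♟ · · · ♟ ♞ · ·
· · · · · · · ·
· ♙ · · · · · ·
♗ · ♘ · · · · ·
♙ · ♙ ♙ ♙ ♙ ♙ ♙
♖ · · ♕ ♔ ♗ ♘ ♖


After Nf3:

♜ ♞ ♝ ♛ ♚ ♝ · ♜
· ♟ ♟ ♟ · ♟ ♟ ♟
♟ · · · ♟ ♞ · ·
· · · · · · · ·
· ♙ · · · · · ·
♗ · ♘ · · ♘ · ·
♙ · ♙ ♙ ♙ ♙ ♙ ♙
♖ · · ♕ ♔ ♗ · ♖



  a b c d e f g h
  ─────────────────
8│♜ ♞ ♝ ♛ ♚ ♝ · ♜│8
7│· ♟ ♟ ♟ · ♟ ♟ ♟│7
6│♟ · · · ♟ ♞ · ·│6
5│· · · · · · · ·│5
4│· ♙ · · · · · ·│4
3│♗ · ♘ · · ♘ · ·│3
2│♙ · ♙ ♙ ♙ ♙ ♙ ♙│2
1│♖ · · ♕ ♔ ♗ · ♖│1
  ─────────────────
  a b c d e f g h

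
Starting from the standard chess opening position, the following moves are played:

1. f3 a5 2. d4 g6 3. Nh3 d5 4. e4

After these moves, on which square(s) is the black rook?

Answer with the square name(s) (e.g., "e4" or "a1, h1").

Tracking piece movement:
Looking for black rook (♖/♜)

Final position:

  a b c d e f g h
  ─────────────────
8│♜ ♞ ♝ ♛ ♚ ♝ ♞ ♜│8
7│· ♟ ♟ · ♟ ♟ · ♟│7
6│· · · · · · ♟ ·│6
5│♟ · · ♟ · · · ·│5
4│· · · ♙ ♙ · · ·│4
3│· · · · · ♙ · ♘│3
2│♙ ♙ ♙ · · · ♙ ♙│2
1│♖ ♘ ♗ ♕ ♔ ♗ · ♖│1
  ─────────────────
  a b c d e f g h


a8, h8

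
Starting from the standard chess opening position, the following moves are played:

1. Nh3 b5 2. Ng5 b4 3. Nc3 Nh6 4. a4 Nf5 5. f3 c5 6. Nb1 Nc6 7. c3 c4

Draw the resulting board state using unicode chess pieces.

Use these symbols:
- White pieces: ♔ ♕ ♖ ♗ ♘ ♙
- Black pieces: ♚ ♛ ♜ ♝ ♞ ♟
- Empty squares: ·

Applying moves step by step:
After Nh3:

♜ ♞ ♝ ♛ ♚ ♝ ♞ ♜
♟ ♟ ♟ ♟ ♟ ♟ ♟ ♟
· · · · · · · ·
· · · · · · · ·
· · · · · · · ·
· · · · · · · ♘
♙ ♙ ♙ ♙ ♙ ♙ ♙ ♙
♖ ♘ ♗ ♕ ♔ ♗ · ♖


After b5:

♜ ♞ ♝ ♛ ♚ ♝ ♞ ♜
♟ · ♟ ♟ ♟ ♟ ♟ ♟
· · · · · · · ·
· ♟ · · · · · ·
· · · · · · · ·
· · · · · · · ♘
♙ ♙ ♙ ♙ ♙ ♙ ♙ ♙
♖ ♘ ♗ ♕ ♔ ♗ · ♖


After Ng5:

♜ ♞ ♝ ♛ ♚ ♝ ♞ ♜
♟ · ♟ ♟ ♟ ♟ ♟ ♟
· · · · · · · ·
· ♟ · · · · ♘ ·
· · · · · · · ·
· · · · · · · ·
♙ ♙ ♙ ♙ ♙ ♙ ♙ ♙
♖ ♘ ♗ ♕ ♔ ♗ · ♖


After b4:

♜ ♞ ♝ ♛ ♚ ♝ ♞ ♜
♟ · ♟ ♟ ♟ ♟ ♟ ♟
· · · · · · · ·
· · · · · · ♘ ·
· ♟ · · · · · ·
· · · · · · · ·
♙ ♙ ♙ ♙ ♙ ♙ ♙ ♙
♖ ♘ ♗ ♕ ♔ ♗ · ♖


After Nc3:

♜ ♞ ♝ ♛ ♚ ♝ ♞ ♜
♟ · ♟ ♟ ♟ ♟ ♟ ♟
· · · · · · · ·
· · · · · · ♘ ·
· ♟ · · · · · ·
· · ♘ · · · · ·
♙ ♙ ♙ ♙ ♙ ♙ ♙ ♙
♖ · ♗ ♕ ♔ ♗ · ♖


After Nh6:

♜ ♞ ♝ ♛ ♚ ♝ · ♜
♟ · ♟ ♟ ♟ ♟ ♟ ♟
· · · · · · · ♞
· · · · · · ♘ ·
· ♟ · · · · · ·
· · ♘ · · · · ·
♙ ♙ ♙ ♙ ♙ ♙ ♙ ♙
♖ · ♗ ♕ ♔ ♗ · ♖


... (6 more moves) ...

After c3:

♜ · ♝ ♛ ♚ ♝ · ♜
♟ · · ♟ ♟ ♟ ♟ ♟
· · ♞ · · · · ·
· · ♟ · · ♞ ♘ ·
♙ ♟ · · · · · ·
· · ♙ · · ♙ · ·
· ♙ · ♙ ♙ · ♙ ♙
♖ ♘ ♗ ♕ ♔ ♗ · ♖


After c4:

♜ · ♝ ♛ ♚ ♝ · ♜
♟ · · ♟ ♟ ♟ ♟ ♟
· · ♞ · · · · ·
· · · · · ♞ ♘ ·
♙ ♟ ♟ · · · · ·
· · ♙ · · ♙ · ·
· ♙ · ♙ ♙ · ♙ ♙
♖ ♘ ♗ ♕ ♔ ♗ · ♖



  a b c d e f g h
  ─────────────────
8│♜ · ♝ ♛ ♚ ♝ · ♜│8
7│♟ · · ♟ ♟ ♟ ♟ ♟│7
6│· · ♞ · · · · ·│6
5│· · · · · ♞ ♘ ·│5
4│♙ ♟ ♟ · · · · ·│4
3│· · ♙ · · ♙ · ·│3
2│· ♙ · ♙ ♙ · ♙ ♙│2
1│♖ ♘ ♗ ♕ ♔ ♗ · ♖│1
  ─────────────────
  a b c d e f g h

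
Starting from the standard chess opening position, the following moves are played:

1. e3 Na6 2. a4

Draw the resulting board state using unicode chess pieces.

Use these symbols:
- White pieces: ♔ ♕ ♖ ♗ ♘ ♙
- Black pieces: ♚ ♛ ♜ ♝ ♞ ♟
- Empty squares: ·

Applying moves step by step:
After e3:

♜ ♞ ♝ ♛ ♚ ♝ ♞ ♜
♟ ♟ ♟ ♟ ♟ ♟ ♟ ♟
· · · · · · · ·
· · · · · · · ·
· · · · · · · ·
· · · · ♙ · · ·
♙ ♙ ♙ ♙ · ♙ ♙ ♙
♖ ♘ ♗ ♕ ♔ ♗ ♘ ♖


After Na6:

♜ · ♝ ♛ ♚ ♝ ♞ ♜
♟ ♟ ♟ ♟ ♟ ♟ ♟ ♟
♞ · · · · · · ·
· · · · · · · ·
· · · · · · · ·
· · · · ♙ · · ·
♙ ♙ ♙ ♙ · ♙ ♙ ♙
♖ ♘ ♗ ♕ ♔ ♗ ♘ ♖


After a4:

♜ · ♝ ♛ ♚ ♝ ♞ ♜
♟ ♟ ♟ ♟ ♟ ♟ ♟ ♟
♞ · · · · · · ·
· · · · · · · ·
♙ · · · · · · ·
· · · · ♙ · · ·
· ♙ ♙ ♙ · ♙ ♙ ♙
♖ ♘ ♗ ♕ ♔ ♗ ♘ ♖



  a b c d e f g h
  ─────────────────
8│♜ · ♝ ♛ ♚ ♝ ♞ ♜│8
7│♟ ♟ ♟ ♟ ♟ ♟ ♟ ♟│7
6│♞ · · · · · · ·│6
5│· · · · · · · ·│5
4│♙ · · · · · · ·│4
3│· · · · ♙ · · ·│3
2│· ♙ ♙ ♙ · ♙ ♙ ♙│2
1│♖ ♘ ♗ ♕ ♔ ♗ ♘ ♖│1
  ─────────────────
  a b c d e f g h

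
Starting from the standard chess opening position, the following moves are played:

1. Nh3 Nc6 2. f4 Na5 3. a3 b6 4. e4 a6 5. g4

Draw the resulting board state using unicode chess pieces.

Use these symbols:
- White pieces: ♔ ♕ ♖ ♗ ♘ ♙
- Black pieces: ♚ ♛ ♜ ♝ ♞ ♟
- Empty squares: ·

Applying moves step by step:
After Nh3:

♜ ♞ ♝ ♛ ♚ ♝ ♞ ♜
♟ ♟ ♟ ♟ ♟ ♟ ♟ ♟
· · · · · · · ·
· · · · · · · ·
· · · · · · · ·
· · · · · · · ♘
♙ ♙ ♙ ♙ ♙ ♙ ♙ ♙
♖ ♘ ♗ ♕ ♔ ♗ · ♖


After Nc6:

♜ · ♝ ♛ ♚ ♝ ♞ ♜
♟ ♟ ♟ ♟ ♟ ♟ ♟ ♟
· · ♞ · · · · ·
· · · · · · · ·
· · · · · · · ·
· · · · · · · ♘
♙ ♙ ♙ ♙ ♙ ♙ ♙ ♙
♖ ♘ ♗ ♕ ♔ ♗ · ♖


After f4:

♜ · ♝ ♛ ♚ ♝ ♞ ♜
♟ ♟ ♟ ♟ ♟ ♟ ♟ ♟
· · ♞ · · · · ·
· · · · · · · ·
· · · · · ♙ · ·
· · · · · · · ♘
♙ ♙ ♙ ♙ ♙ · ♙ ♙
♖ ♘ ♗ ♕ ♔ ♗ · ♖


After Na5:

♜ · ♝ ♛ ♚ ♝ ♞ ♜
♟ ♟ ♟ ♟ ♟ ♟ ♟ ♟
· · · · · · · ·
♞ · · · · · · ·
· · · · · ♙ · ·
· · · · · · · ♘
♙ ♙ ♙ ♙ ♙ · ♙ ♙
♖ ♘ ♗ ♕ ♔ ♗ · ♖


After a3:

♜ · ♝ ♛ ♚ ♝ ♞ ♜
♟ ♟ ♟ ♟ ♟ ♟ ♟ ♟
· · · · · · · ·
♞ · · · · · · ·
· · · · · ♙ · ·
♙ · · · · · · ♘
· ♙ ♙ ♙ ♙ · ♙ ♙
♖ ♘ ♗ ♕ ♔ ♗ · ♖


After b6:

♜ · ♝ ♛ ♚ ♝ ♞ ♜
♟ · ♟ ♟ ♟ ♟ ♟ ♟
· ♟ · · · · · ·
♞ · · · · · · ·
· · · · · ♙ · ·
♙ · · · · · · ♘
· ♙ ♙ ♙ ♙ · ♙ ♙
♖ ♘ ♗ ♕ ♔ ♗ · ♖


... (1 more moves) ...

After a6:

♜ · ♝ ♛ ♚ ♝ ♞ ♜
· · ♟ ♟ ♟ ♟ ♟ ♟
♟ ♟ · · · · · ·
♞ · · · · · · ·
· · · · ♙ ♙ · ·
♙ · · · · · · ♘
· ♙ ♙ ♙ · · ♙ ♙
♖ ♘ ♗ ♕ ♔ ♗ · ♖


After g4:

♜ · ♝ ♛ ♚ ♝ ♞ ♜
· · ♟ ♟ ♟ ♟ ♟ ♟
♟ ♟ · · · · · ·
♞ · · · · · · ·
· · · · ♙ ♙ ♙ ·
♙ · · · · · · ♘
· ♙ ♙ ♙ · · · ♙
♖ ♘ ♗ ♕ ♔ ♗ · ♖



  a b c d e f g h
  ─────────────────
8│♜ · ♝ ♛ ♚ ♝ ♞ ♜│8
7│· · ♟ ♟ ♟ ♟ ♟ ♟│7
6│♟ ♟ · · · · · ·│6
5│♞ · · · · · · ·│5
4│· · · · ♙ ♙ ♙ ·│4
3│♙ · · · · · · ♘│3
2│· ♙ ♙ ♙ · · · ♙│2
1│♖ ♘ ♗ ♕ ♔ ♗ · ♖│1
  ─────────────────
  a b c d e f g h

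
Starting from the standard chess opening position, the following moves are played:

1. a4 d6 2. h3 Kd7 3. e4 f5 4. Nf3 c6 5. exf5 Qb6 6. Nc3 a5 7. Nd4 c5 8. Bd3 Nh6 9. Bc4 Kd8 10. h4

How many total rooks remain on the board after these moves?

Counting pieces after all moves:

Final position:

  a b c d e f g h
  ─────────────────
8│♜ ♞ ♝ ♚ · ♝ · ♜│8
7│· ♟ · · ♟ · ♟ ♟│7
6│· ♛ · ♟ · · · ♞│6
5│♟ · ♟ · · ♙ · ·│5
4│♙ · ♗ ♘ · · · ♙│4
3│· · ♘ · · · · ·│3
2│· ♙ ♙ ♙ · ♙ ♙ ·│2
1│♖ · ♗ ♕ ♔ · · ♖│1
  ─────────────────
  a b c d e f g h


4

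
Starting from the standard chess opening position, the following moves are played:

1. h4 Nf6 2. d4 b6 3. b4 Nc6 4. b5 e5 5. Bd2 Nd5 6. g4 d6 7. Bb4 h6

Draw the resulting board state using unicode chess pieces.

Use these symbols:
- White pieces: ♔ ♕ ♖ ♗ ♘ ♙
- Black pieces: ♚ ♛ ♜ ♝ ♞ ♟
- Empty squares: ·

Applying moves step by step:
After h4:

♜ ♞ ♝ ♛ ♚ ♝ ♞ ♜
♟ ♟ ♟ ♟ ♟ ♟ ♟ ♟
· · · · · · · ·
· · · · · · · ·
· · · · · · · ♙
· · · · · · · ·
♙ ♙ ♙ ♙ ♙ ♙ ♙ ·
♖ ♘ ♗ ♕ ♔ ♗ ♘ ♖


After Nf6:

♜ ♞ ♝ ♛ ♚ ♝ · ♜
♟ ♟ ♟ ♟ ♟ ♟ ♟ ♟
· · · · · ♞ · ·
· · · · · · · ·
· · · · · · · ♙
· · · · · · · ·
♙ ♙ ♙ ♙ ♙ ♙ ♙ ·
♖ ♘ ♗ ♕ ♔ ♗ ♘ ♖


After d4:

♜ ♞ ♝ ♛ ♚ ♝ · ♜
♟ ♟ ♟ ♟ ♟ ♟ ♟ ♟
· · · · · ♞ · ·
· · · · · · · ·
· · · ♙ · · · ♙
· · · · · · · ·
♙ ♙ ♙ · ♙ ♙ ♙ ·
♖ ♘ ♗ ♕ ♔ ♗ ♘ ♖


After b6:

♜ ♞ ♝ ♛ ♚ ♝ · ♜
♟ · ♟ ♟ ♟ ♟ ♟ ♟
· ♟ · · · ♞ · ·
· · · · · · · ·
· · · ♙ · · · ♙
· · · · · · · ·
♙ ♙ ♙ · ♙ ♙ ♙ ·
♖ ♘ ♗ ♕ ♔ ♗ ♘ ♖


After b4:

♜ ♞ ♝ ♛ ♚ ♝ · ♜
♟ · ♟ ♟ ♟ ♟ ♟ ♟
· ♟ · · · ♞ · ·
· · · · · · · ·
· ♙ · ♙ · · · ♙
· · · · · · · ·
♙ · ♙ · ♙ ♙ ♙ ·
♖ ♘ ♗ ♕ ♔ ♗ ♘ ♖


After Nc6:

♜ · ♝ ♛ ♚ ♝ · ♜
♟ · ♟ ♟ ♟ ♟ ♟ ♟
· ♟ ♞ · · ♞ · ·
· · · · · · · ·
· ♙ · ♙ · · · ♙
· · · · · · · ·
♙ · ♙ · ♙ ♙ ♙ ·
♖ ♘ ♗ ♕ ♔ ♗ ♘ ♖


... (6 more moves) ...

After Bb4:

♜ · ♝ ♛ ♚ ♝ · ♜
♟ · ♟ · · ♟ ♟ ♟
· ♟ ♞ ♟ · · · ·
· ♙ · ♞ ♟ · · ·
· ♗ · ♙ · · ♙ ♙
· · · · · · · ·
♙ · ♙ · ♙ ♙ · ·
♖ ♘ · ♕ ♔ ♗ ♘ ♖


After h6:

♜ · ♝ ♛ ♚ ♝ · ♜
♟ · ♟ · · ♟ ♟ ·
· ♟ ♞ ♟ · · · ♟
· ♙ · ♞ ♟ · · ·
· ♗ · ♙ · · ♙ ♙
· · · · · · · ·
♙ · ♙ · ♙ ♙ · ·
♖ ♘ · ♕ ♔ ♗ ♘ ♖



  a b c d e f g h
  ─────────────────
8│♜ · ♝ ♛ ♚ ♝ · ♜│8
7│♟ · ♟ · · ♟ ♟ ·│7
6│· ♟ ♞ ♟ · · · ♟│6
5│· ♙ · ♞ ♟ · · ·│5
4│· ♗ · ♙ · · ♙ ♙│4
3│· · · · · · · ·│3
2│♙ · ♙ · ♙ ♙ · ·│2
1│♖ ♘ · ♕ ♔ ♗ ♘ ♖│1
  ─────────────────
  a b c d e f g h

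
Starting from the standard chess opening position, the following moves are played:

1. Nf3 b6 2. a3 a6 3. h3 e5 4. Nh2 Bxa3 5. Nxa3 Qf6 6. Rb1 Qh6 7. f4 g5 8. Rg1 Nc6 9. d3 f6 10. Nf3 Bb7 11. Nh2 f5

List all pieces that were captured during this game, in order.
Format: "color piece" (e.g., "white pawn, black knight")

Tracking captures:
  Bxa3: captured white pawn
  Nxa3: captured black bishop

white pawn, black bishop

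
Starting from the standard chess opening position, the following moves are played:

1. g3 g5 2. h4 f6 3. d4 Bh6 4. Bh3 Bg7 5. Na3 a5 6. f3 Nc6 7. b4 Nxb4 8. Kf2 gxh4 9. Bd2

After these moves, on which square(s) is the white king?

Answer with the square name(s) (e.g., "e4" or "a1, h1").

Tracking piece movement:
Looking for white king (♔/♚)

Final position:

  a b c d e f g h
  ─────────────────
8│♜ · ♝ ♛ ♚ · ♞ ♜│8
7│· ♟ ♟ ♟ ♟ · ♝ ♟│7
6│· · · · · ♟ · ·│6
5│♟ · · · · · · ·│5
4│· ♞ · ♙ · · · ♟│4
3│♘ · · · · ♙ ♙ ♗│3
2│♙ · ♙ ♗ ♙ ♔ · ·│2
1│♖ · · ♕ · · ♘ ♖│1
  ─────────────────
  a b c d e f g h


f2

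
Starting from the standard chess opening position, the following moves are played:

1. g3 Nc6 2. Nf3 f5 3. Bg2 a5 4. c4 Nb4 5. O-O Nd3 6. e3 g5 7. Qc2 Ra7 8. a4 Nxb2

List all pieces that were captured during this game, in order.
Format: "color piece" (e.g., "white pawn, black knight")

Tracking captures:
  Nxb2: captured white pawn

white pawn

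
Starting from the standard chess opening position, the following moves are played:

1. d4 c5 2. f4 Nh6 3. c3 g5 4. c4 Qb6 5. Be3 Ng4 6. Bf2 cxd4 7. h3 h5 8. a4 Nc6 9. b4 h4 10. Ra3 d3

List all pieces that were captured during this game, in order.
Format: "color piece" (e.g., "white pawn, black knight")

Tracking captures:
  cxd4: captured white pawn

white pawn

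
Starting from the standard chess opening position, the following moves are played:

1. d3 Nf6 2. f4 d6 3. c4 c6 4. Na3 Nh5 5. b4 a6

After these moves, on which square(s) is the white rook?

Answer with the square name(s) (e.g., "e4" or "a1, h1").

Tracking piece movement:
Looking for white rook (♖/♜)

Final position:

  a b c d e f g h
  ─────────────────
8│♜ ♞ ♝ ♛ ♚ ♝ · ♜│8
7│· ♟ · · ♟ ♟ ♟ ♟│7
6│♟ · ♟ ♟ · · · ·│6
5│· · · · · · · ♞│5
4│· ♙ ♙ · · ♙ · ·│4
3│♘ · · ♙ · · · ·│3
2│♙ · · · ♙ · ♙ ♙│2
1│♖ · ♗ ♕ ♔ ♗ ♘ ♖│1
  ─────────────────
  a b c d e f g h


a1, h1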